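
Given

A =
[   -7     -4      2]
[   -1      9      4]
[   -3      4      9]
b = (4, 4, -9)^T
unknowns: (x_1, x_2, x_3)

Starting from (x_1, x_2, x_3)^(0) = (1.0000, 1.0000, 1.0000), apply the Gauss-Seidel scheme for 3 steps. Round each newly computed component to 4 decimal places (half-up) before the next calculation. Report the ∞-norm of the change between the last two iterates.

Iteration 1:
  x_1 = (4 - (-4)·1.0000 - (2)·1.0000) / (-7) = -0.8571
  x_2 = (4 - (-1)·-0.8571 - (4)·1.0000) / (9) = -0.0952
  x_3 = (-9 - (-3)·-0.8571 - (4)·-0.0952) / (9) = -1.2434
Iteration 2:
  x_1 = (4 - (-4)·-0.0952 - (2)·-1.2434) / (-7) = -0.8723
  x_2 = (4 - (-1)·-0.8723 - (4)·-1.2434) / (9) = 0.9001
  x_3 = (-9 - (-3)·-0.8723 - (4)·0.9001) / (9) = -1.6908
Iteration 3:
  x_1 = (4 - (-4)·0.9001 - (2)·-1.6908) / (-7) = -1.5689
  x_2 = (4 - (-1)·-1.5689 - (4)·-1.6908) / (9) = 1.0216
  x_3 = (-9 - (-3)·-1.5689 - (4)·1.0216) / (9) = -1.9770
Change: (-0.6966, 0.1215, -0.2862) → max |·| = 0.6966

0.6966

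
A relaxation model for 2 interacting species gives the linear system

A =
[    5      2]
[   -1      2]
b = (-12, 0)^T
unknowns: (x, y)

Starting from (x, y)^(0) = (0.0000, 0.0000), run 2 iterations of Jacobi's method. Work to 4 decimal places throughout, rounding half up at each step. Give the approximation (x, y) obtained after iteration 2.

(-2.4000, -1.2000)

Iteration 1:
  x = (-12 - (2)·0.0000) / (5) = -2.4000
  y = (0 - (-1)·0.0000) / (2) = 0.0000
Iteration 2:
  x = (-12 - (2)·0.0000) / (5) = -2.4000
  y = (0 - (-1)·-2.4000) / (2) = -1.2000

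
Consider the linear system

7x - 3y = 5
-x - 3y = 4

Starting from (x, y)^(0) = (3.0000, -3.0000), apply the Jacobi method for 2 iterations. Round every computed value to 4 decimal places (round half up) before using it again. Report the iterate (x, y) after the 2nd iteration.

(-0.2857, -1.1429)

Iteration 1:
  x = (5 - (-3)·-3.0000) / (7) = -0.5714
  y = (4 - (-1)·3.0000) / (-3) = -2.3333
Iteration 2:
  x = (5 - (-3)·-2.3333) / (7) = -0.2857
  y = (4 - (-1)·-0.5714) / (-3) = -1.1429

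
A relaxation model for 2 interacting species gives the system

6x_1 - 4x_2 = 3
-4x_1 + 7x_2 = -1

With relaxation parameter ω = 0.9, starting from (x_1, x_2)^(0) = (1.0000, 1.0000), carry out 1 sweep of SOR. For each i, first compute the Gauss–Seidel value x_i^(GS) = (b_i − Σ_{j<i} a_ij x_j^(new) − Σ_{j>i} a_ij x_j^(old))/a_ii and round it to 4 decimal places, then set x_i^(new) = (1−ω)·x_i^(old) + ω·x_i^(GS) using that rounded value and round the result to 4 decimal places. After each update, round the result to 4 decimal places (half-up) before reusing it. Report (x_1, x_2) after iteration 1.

(1.1500, 0.5629)

Iteration 1:
  x_1: GS value = (3 - (-4)·1.0000) / (6) = 1.1667;  x_1 ← (1−ω)·1.0000 + ω·1.1667 = 1.1500
  x_2: GS value = (-1 - (-4)·1.1500) / (7) = 0.5143;  x_2 ← (1−ω)·1.0000 + ω·0.5143 = 0.5629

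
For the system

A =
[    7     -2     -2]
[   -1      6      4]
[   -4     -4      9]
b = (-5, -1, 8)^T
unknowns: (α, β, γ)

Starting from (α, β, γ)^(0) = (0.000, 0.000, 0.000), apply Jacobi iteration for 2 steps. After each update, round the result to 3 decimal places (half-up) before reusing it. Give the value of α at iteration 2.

Iteration 1:
  α = (-5 - (-2)·0.000 - (-2)·0.000) / (7) = -0.714
  β = (-1 - (-1)·0.000 - (4)·0.000) / (6) = -0.167
  γ = (8 - (-4)·0.000 - (-4)·0.000) / (9) = 0.889
Iteration 2:
  α = (-5 - (-2)·-0.167 - (-2)·0.889) / (7) = -0.508
  β = (-1 - (-1)·-0.714 - (4)·0.889) / (6) = -0.878
  γ = (8 - (-4)·-0.714 - (-4)·-0.167) / (9) = 0.497

-0.508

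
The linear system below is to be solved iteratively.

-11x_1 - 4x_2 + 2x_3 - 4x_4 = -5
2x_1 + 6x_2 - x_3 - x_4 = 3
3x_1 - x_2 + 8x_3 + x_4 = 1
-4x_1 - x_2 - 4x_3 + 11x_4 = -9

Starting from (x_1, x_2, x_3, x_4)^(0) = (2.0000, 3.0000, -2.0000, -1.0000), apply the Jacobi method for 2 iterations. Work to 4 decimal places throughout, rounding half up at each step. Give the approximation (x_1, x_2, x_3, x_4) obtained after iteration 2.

(0.8726, 0.6004, 0.3485, -1.1557)

Iteration 1:
  x_1 = (-5 - (-4)·3.0000 - (2)·-2.0000 - (-4)·-1.0000) / (-11) = -0.6364
  x_2 = (3 - (2)·2.0000 - (-1)·-2.0000 - (-1)·-1.0000) / (6) = -0.6667
  x_3 = (1 - (3)·2.0000 - (-1)·3.0000 - (1)·-1.0000) / (8) = -0.1250
  x_4 = (-9 - (-4)·2.0000 - (-1)·3.0000 - (-4)·-2.0000) / (11) = -0.5455
Iteration 2:
  x_1 = (-5 - (-4)·-0.6667 - (2)·-0.1250 - (-4)·-0.5455) / (-11) = 0.8726
  x_2 = (3 - (2)·-0.6364 - (-1)·-0.1250 - (-1)·-0.5455) / (6) = 0.6004
  x_3 = (1 - (3)·-0.6364 - (-1)·-0.6667 - (1)·-0.5455) / (8) = 0.3485
  x_4 = (-9 - (-4)·-0.6364 - (-1)·-0.6667 - (-4)·-0.1250) / (11) = -1.1557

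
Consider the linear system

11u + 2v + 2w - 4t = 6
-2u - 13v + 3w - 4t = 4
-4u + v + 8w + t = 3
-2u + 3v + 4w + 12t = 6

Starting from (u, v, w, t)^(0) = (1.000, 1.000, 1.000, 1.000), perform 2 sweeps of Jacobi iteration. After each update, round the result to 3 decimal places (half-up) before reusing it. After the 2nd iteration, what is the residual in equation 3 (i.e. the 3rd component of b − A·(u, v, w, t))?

-0.636

Iteration 1:
  u = (6 - (2)·1.000 - (2)·1.000 - (-4)·1.000) / (11) = 0.545
  v = (4 - (-2)·1.000 - (3)·1.000 - (-4)·1.000) / (-13) = -0.538
  w = (3 - (-4)·1.000 - (1)·1.000 - (1)·1.000) / (8) = 0.625
  t = (6 - (-2)·1.000 - (3)·1.000 - (4)·1.000) / (12) = 0.083
Iteration 2:
  u = (6 - (2)·-0.538 - (2)·0.625 - (-4)·0.083) / (11) = 0.560
  v = (4 - (-2)·0.545 - (3)·0.625 - (-4)·0.083) / (-13) = -0.273
  w = (3 - (-4)·0.545 - (1)·-0.538 - (1)·0.083) / (8) = 0.704
  t = (6 - (-2)·0.545 - (3)·-0.538 - (4)·0.625) / (12) = 0.517
Residual b − A·x = (1.046, 1.527, -0.636, -1.081)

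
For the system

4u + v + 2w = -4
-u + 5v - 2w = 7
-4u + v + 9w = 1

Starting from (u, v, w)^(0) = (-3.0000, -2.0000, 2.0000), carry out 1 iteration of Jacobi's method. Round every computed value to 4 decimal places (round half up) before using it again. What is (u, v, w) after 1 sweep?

(-1.5000, 1.6000, -1.0000)

Iteration 1:
  u = (-4 - (1)·-2.0000 - (2)·2.0000) / (4) = -1.5000
  v = (7 - (-1)·-3.0000 - (-2)·2.0000) / (5) = 1.6000
  w = (1 - (-4)·-3.0000 - (1)·-2.0000) / (9) = -1.0000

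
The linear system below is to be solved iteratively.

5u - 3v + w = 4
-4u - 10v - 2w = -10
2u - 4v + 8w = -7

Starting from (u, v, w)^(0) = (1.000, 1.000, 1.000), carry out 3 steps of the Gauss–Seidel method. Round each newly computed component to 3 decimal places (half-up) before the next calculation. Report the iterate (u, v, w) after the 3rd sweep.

(1.397, 0.603, -0.923)

Iteration 1:
  u = (4 - (-3)·1.000 - (1)·1.000) / (5) = 1.200
  v = (-10 - (-4)·1.200 - (-2)·1.000) / (-10) = 0.320
  w = (-7 - (2)·1.200 - (-4)·0.320) / (8) = -1.015
Iteration 2:
  u = (4 - (-3)·0.320 - (1)·-1.015) / (5) = 1.195
  v = (-10 - (-4)·1.195 - (-2)·-1.015) / (-10) = 0.725
  w = (-7 - (2)·1.195 - (-4)·0.725) / (8) = -0.811
Iteration 3:
  u = (4 - (-3)·0.725 - (1)·-0.811) / (5) = 1.397
  v = (-10 - (-4)·1.397 - (-2)·-0.811) / (-10) = 0.603
  w = (-7 - (2)·1.397 - (-4)·0.603) / (8) = -0.923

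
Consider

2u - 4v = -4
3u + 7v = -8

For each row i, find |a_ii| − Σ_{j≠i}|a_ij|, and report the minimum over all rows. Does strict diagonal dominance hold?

row 1: |2| − (4) = -2
row 2: |7| − (3) = 4
minimum over rows = -2 → not strictly diagonally dominant

-2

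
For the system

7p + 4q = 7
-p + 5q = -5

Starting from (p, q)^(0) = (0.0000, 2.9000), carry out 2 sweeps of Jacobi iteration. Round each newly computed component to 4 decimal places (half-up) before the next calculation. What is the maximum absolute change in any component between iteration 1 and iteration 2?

Iteration 1:
  p = (7 - (4)·2.9000) / (7) = -0.6571
  q = (-5 - (-1)·0.0000) / (5) = -1.0000
Iteration 2:
  p = (7 - (4)·-1.0000) / (7) = 1.5714
  q = (-5 - (-1)·-0.6571) / (5) = -1.1314
Change: (2.2285, -0.1314) → max |·| = 2.2285

2.2285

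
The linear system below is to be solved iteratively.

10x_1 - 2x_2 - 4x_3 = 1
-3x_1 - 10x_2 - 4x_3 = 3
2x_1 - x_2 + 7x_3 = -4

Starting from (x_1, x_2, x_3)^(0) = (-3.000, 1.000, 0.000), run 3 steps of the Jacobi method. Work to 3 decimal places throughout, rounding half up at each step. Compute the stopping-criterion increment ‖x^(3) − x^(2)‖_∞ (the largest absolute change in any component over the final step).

Iteration 1:
  x_1 = (1 - (-2)·1.000 - (-4)·0.000) / (10) = 0.300
  x_2 = (3 - (-3)·-3.000 - (-4)·0.000) / (-10) = 0.600
  x_3 = (-4 - (2)·-3.000 - (-1)·1.000) / (7) = 0.429
Iteration 2:
  x_1 = (1 - (-2)·0.600 - (-4)·0.429) / (10) = 0.392
  x_2 = (3 - (-3)·0.300 - (-4)·0.429) / (-10) = -0.562
  x_3 = (-4 - (2)·0.300 - (-1)·0.600) / (7) = -0.571
Iteration 3:
  x_1 = (1 - (-2)·-0.562 - (-4)·-0.571) / (10) = -0.241
  x_2 = (3 - (-3)·0.392 - (-4)·-0.571) / (-10) = -0.189
  x_3 = (-4 - (2)·0.392 - (-1)·-0.562) / (7) = -0.764
Change: (-0.633, 0.373, -0.193) → max |·| = 0.633

0.633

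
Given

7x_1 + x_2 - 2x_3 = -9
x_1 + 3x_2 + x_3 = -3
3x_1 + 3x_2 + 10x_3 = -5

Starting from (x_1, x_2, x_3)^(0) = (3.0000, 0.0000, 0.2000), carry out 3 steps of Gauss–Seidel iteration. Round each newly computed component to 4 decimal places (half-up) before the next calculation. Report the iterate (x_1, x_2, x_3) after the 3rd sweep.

Iteration 1:
  x_1 = (-9 - (1)·0.0000 - (-2)·0.2000) / (7) = -1.2286
  x_2 = (-3 - (1)·-1.2286 - (1)·0.2000) / (3) = -0.6571
  x_3 = (-5 - (3)·-1.2286 - (3)·-0.6571) / (10) = 0.0657
Iteration 2:
  x_1 = (-9 - (1)·-0.6571 - (-2)·0.0657) / (7) = -1.1731
  x_2 = (-3 - (1)·-1.1731 - (1)·0.0657) / (3) = -0.6309
  x_3 = (-5 - (3)·-1.1731 - (3)·-0.6309) / (10) = 0.0412
Iteration 3:
  x_1 = (-9 - (1)·-0.6309 - (-2)·0.0412) / (7) = -1.1838
  x_2 = (-3 - (1)·-1.1838 - (1)·0.0412) / (3) = -0.6191
  x_3 = (-5 - (3)·-1.1838 - (3)·-0.6191) / (10) = 0.0409

(-1.1838, -0.6191, 0.0409)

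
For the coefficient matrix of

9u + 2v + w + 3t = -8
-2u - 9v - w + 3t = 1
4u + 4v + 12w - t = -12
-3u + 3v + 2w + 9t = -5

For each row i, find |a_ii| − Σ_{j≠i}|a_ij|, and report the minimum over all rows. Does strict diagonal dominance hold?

row 1: |9| − (2+1+3) = 3
row 2: |-9| − (2+1+3) = 3
row 3: |12| − (4+4+1) = 3
row 4: |9| − (3+3+2) = 1
minimum over rows = 1 → strictly diagonally dominant (convergence guaranteed)

1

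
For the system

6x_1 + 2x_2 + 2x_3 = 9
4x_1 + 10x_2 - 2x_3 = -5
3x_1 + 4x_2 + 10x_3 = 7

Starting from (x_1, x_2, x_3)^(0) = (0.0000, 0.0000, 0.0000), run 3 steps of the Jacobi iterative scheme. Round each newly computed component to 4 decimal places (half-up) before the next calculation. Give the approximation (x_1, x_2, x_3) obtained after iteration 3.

Iteration 1:
  x_1 = (9 - (2)·0.0000 - (2)·0.0000) / (6) = 1.5000
  x_2 = (-5 - (4)·0.0000 - (-2)·0.0000) / (10) = -0.5000
  x_3 = (7 - (3)·0.0000 - (4)·0.0000) / (10) = 0.7000
Iteration 2:
  x_1 = (9 - (2)·-0.5000 - (2)·0.7000) / (6) = 1.4333
  x_2 = (-5 - (4)·1.5000 - (-2)·0.7000) / (10) = -0.9600
  x_3 = (7 - (3)·1.5000 - (4)·-0.5000) / (10) = 0.4500
Iteration 3:
  x_1 = (9 - (2)·-0.9600 - (2)·0.4500) / (6) = 1.6700
  x_2 = (-5 - (4)·1.4333 - (-2)·0.4500) / (10) = -0.9833
  x_3 = (7 - (3)·1.4333 - (4)·-0.9600) / (10) = 0.6540

(1.6700, -0.9833, 0.6540)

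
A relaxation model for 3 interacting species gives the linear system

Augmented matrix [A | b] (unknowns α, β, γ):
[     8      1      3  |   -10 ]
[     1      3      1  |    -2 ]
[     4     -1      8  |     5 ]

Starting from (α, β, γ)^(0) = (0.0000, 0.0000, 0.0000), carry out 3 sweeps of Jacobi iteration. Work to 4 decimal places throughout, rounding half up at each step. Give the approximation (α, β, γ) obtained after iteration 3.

Iteration 1:
  α = (-10 - (1)·0.0000 - (3)·0.0000) / (8) = -1.2500
  β = (-2 - (1)·0.0000 - (1)·0.0000) / (3) = -0.6667
  γ = (5 - (4)·0.0000 - (-1)·0.0000) / (8) = 0.6250
Iteration 2:
  α = (-10 - (1)·-0.6667 - (3)·0.6250) / (8) = -1.4010
  β = (-2 - (1)·-1.2500 - (1)·0.6250) / (3) = -0.4583
  γ = (5 - (4)·-1.2500 - (-1)·-0.6667) / (8) = 1.1667
Iteration 3:
  α = (-10 - (1)·-0.4583 - (3)·1.1667) / (8) = -1.6302
  β = (-2 - (1)·-1.4010 - (1)·1.1667) / (3) = -0.5886
  γ = (5 - (4)·-1.4010 - (-1)·-0.4583) / (8) = 1.2682

(-1.6302, -0.5886, 1.2682)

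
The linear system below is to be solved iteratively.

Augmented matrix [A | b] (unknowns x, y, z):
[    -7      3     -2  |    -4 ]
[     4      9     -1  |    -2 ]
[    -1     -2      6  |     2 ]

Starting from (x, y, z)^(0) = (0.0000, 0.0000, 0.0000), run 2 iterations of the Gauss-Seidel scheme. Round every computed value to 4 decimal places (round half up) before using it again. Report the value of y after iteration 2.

-0.3213

Iteration 1:
  x = (-4 - (3)·0.0000 - (-2)·0.0000) / (-7) = 0.5714
  y = (-2 - (4)·0.5714 - (-1)·0.0000) / (9) = -0.4762
  z = (2 - (-1)·0.5714 - (-2)·-0.4762) / (6) = 0.2698
Iteration 2:
  x = (-4 - (3)·-0.4762 - (-2)·0.2698) / (-7) = 0.2903
  y = (-2 - (4)·0.2903 - (-1)·0.2698) / (9) = -0.3213
  z = (2 - (-1)·0.2903 - (-2)·-0.3213) / (6) = 0.2746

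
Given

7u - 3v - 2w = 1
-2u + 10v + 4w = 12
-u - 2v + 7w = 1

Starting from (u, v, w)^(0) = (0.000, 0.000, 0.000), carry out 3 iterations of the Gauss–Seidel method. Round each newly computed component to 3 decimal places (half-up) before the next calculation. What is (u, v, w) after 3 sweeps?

(0.808, 1.126, 0.580)

Iteration 1:
  u = (1 - (-3)·0.000 - (-2)·0.000) / (7) = 0.143
  v = (12 - (-2)·0.143 - (4)·0.000) / (10) = 1.229
  w = (1 - (-1)·0.143 - (-2)·1.229) / (7) = 0.514
Iteration 2:
  u = (1 - (-3)·1.229 - (-2)·0.514) / (7) = 0.816
  v = (12 - (-2)·0.816 - (4)·0.514) / (10) = 1.158
  w = (1 - (-1)·0.816 - (-2)·1.158) / (7) = 0.590
Iteration 3:
  u = (1 - (-3)·1.158 - (-2)·0.590) / (7) = 0.808
  v = (12 - (-2)·0.808 - (4)·0.590) / (10) = 1.126
  w = (1 - (-1)·0.808 - (-2)·1.126) / (7) = 0.580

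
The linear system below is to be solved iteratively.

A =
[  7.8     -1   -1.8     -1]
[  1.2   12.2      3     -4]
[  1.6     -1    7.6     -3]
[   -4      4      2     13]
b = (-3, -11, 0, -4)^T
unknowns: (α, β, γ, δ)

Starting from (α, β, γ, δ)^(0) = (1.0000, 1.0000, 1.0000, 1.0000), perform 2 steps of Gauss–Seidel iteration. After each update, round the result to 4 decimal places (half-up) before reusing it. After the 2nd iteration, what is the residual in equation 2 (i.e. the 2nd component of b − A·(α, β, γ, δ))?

Iteration 1:
  α = (-3 - (-1)·1.0000 - (-1.8)·1.0000 - (-1)·1.0000) / (7.8) = 0.1026
  β = (-11 - (1.2)·0.1026 - (3)·1.0000 - (-4)·1.0000) / (12.2) = -0.8298
  γ = (0 - (1.6)·0.1026 - (-1)·-0.8298 - (-3)·1.0000) / (7.6) = 0.2640
  δ = (-4 - (-4)·0.1026 - (4)·-0.8298 - (2)·0.2640) / (13) = -0.0614
Iteration 2:
  α = (-3 - (-1)·-0.8298 - (-1.8)·0.2640 - (-1)·-0.0614) / (7.8) = -0.4379
  β = (-11 - (1.2)·-0.4379 - (3)·0.2640 - (-4)·-0.0614) / (12.2) = -0.9436
  γ = (0 - (1.6)·-0.4379 - (-1)·-0.9436 - (-3)·-0.0614) / (7.6) = -0.0562
  δ = (-4 - (-4)·-0.4379 - (4)·-0.9436 - (2)·-0.0562) / (13) = -0.1434
Residual b − A·x = (-0.7725, 0.6324, -0.2460, -0.0006)

0.6324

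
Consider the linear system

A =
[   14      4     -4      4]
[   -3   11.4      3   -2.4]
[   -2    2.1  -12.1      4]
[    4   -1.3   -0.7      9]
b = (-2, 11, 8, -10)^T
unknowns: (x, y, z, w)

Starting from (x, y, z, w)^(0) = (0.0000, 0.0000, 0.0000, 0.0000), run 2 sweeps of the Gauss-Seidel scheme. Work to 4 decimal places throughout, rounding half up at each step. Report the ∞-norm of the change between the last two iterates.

Iteration 1:
  x = (-2 - (4)·0.0000 - (-4)·0.0000 - (4)·0.0000) / (14) = -0.1429
  y = (11 - (-3)·-0.1429 - (3)·0.0000 - (-2.4)·0.0000) / (11.4) = 0.9273
  z = (8 - (-2)·-0.1429 - (2.1)·0.9273 - (4)·0.0000) / (-12.1) = -0.4766
  w = (-10 - (4)·-0.1429 - (-1.3)·0.9273 - (-0.7)·-0.4766) / (9) = -0.9507
Iteration 2:
  x = (-2 - (4)·0.9273 - (-4)·-0.4766 - (4)·-0.9507) / (14) = -0.2723
  y = (11 - (-3)·-0.2723 - (3)·-0.4766 - (-2.4)·-0.9507) / (11.4) = 0.8185
  z = (8 - (-2)·-0.2723 - (2.1)·0.8185 - (4)·-0.9507) / (-12.1) = -0.7884
  w = (-10 - (4)·-0.2723 - (-1.3)·0.8185 - (-0.7)·-0.7884) / (9) = -0.9332
Change: (-0.1294, -0.1088, -0.3118, 0.0175) → max |·| = 0.3118

0.3118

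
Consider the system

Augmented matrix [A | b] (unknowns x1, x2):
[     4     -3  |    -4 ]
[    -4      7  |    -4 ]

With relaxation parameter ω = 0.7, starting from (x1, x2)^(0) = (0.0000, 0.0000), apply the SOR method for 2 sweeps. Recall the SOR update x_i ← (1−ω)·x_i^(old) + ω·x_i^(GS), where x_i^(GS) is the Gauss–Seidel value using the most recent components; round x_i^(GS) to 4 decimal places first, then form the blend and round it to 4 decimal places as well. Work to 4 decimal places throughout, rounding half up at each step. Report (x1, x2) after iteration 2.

(-1.2670, -1.1108)

Iteration 1:
  x1: GS value = (-4 - (-3)·0.0000) / (4) = -1.0000;  x1 ← (1−ω)·0.0000 + ω·-1.0000 = -0.7000
  x2: GS value = (-4 - (-4)·-0.7000) / (7) = -0.9714;  x2 ← (1−ω)·0.0000 + ω·-0.9714 = -0.6800
Iteration 2:
  x1: GS value = (-4 - (-3)·-0.6800) / (4) = -1.5100;  x1 ← (1−ω)·-0.7000 + ω·-1.5100 = -1.2670
  x2: GS value = (-4 - (-4)·-1.2670) / (7) = -1.2954;  x2 ← (1−ω)·-0.6800 + ω·-1.2954 = -1.1108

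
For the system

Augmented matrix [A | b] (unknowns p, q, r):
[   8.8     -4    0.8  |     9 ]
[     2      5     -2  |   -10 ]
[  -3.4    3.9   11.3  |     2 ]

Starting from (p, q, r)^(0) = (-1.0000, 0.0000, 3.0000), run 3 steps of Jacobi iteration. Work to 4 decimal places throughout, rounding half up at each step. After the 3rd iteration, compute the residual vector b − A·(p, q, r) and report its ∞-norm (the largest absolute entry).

4.0956

Iteration 1:
  p = (9 - (-4)·0.0000 - (0.8)·3.0000) / (8.8) = 0.7500
  q = (-10 - (2)·-1.0000 - (-2)·3.0000) / (5) = -0.4000
  r = (2 - (-3.4)·-1.0000 - (3.9)·0.0000) / (11.3) = -0.1239
Iteration 2:
  p = (9 - (-4)·-0.4000 - (0.8)·-0.1239) / (8.8) = 0.8522
  q = (-10 - (2)·0.7500 - (-2)·-0.1239) / (5) = -2.3496
  r = (2 - (-3.4)·0.7500 - (3.9)·-0.4000) / (11.3) = 0.5407
Iteration 3:
  p = (9 - (-4)·-2.3496 - (0.8)·0.5407) / (8.8) = -0.0944
  q = (-10 - (2)·0.8522 - (-2)·0.5407) / (5) = -2.1246
  r = (2 - (-3.4)·0.8522 - (3.9)·-2.3496) / (11.3) = 1.2443
Residual b − A·x = (0.3369, 3.3004, -4.0956); ∞-norm = 4.0956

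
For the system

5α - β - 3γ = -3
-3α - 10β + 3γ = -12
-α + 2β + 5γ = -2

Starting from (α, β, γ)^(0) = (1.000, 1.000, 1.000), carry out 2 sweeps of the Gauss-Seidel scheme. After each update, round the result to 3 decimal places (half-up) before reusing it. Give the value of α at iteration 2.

-0.874

Iteration 1:
  α = (-3 - (-1)·1.000 - (-3)·1.000) / (5) = 0.200
  β = (-12 - (-3)·0.200 - (3)·1.000) / (-10) = 1.440
  γ = (-2 - (-1)·0.200 - (2)·1.440) / (5) = -0.936
Iteration 2:
  α = (-3 - (-1)·1.440 - (-3)·-0.936) / (5) = -0.874
  β = (-12 - (-3)·-0.874 - (3)·-0.936) / (-10) = 1.181
  γ = (-2 - (-1)·-0.874 - (2)·1.181) / (5) = -1.047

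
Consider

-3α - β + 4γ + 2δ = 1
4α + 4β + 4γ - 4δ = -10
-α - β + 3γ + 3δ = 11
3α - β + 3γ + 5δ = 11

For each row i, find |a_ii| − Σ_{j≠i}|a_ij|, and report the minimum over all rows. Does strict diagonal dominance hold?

-8

row 1: |-3| − (1+4+2) = -4
row 2: |4| − (4+4+4) = -8
row 3: |3| − (1+1+3) = -2
row 4: |5| − (3+1+3) = -2
minimum over rows = -8 → not strictly diagonally dominant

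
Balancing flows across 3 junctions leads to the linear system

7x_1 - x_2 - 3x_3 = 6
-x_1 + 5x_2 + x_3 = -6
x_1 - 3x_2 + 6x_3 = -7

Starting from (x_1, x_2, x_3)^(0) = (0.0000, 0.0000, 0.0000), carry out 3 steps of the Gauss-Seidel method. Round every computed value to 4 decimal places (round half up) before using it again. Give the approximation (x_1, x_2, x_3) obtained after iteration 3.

(0.0589, -0.8723, -1.6126)

Iteration 1:
  x_1 = (6 - (-1)·0.0000 - (-3)·0.0000) / (7) = 0.8571
  x_2 = (-6 - (-1)·0.8571 - (1)·0.0000) / (5) = -1.0286
  x_3 = (-7 - (1)·0.8571 - (-3)·-1.0286) / (6) = -1.8238
Iteration 2:
  x_1 = (6 - (-1)·-1.0286 - (-3)·-1.8238) / (7) = -0.0714
  x_2 = (-6 - (-1)·-0.0714 - (1)·-1.8238) / (5) = -0.8495
  x_3 = (-7 - (1)·-0.0714 - (-3)·-0.8495) / (6) = -1.5795
Iteration 3:
  x_1 = (6 - (-1)·-0.8495 - (-3)·-1.5795) / (7) = 0.0589
  x_2 = (-6 - (-1)·0.0589 - (1)·-1.5795) / (5) = -0.8723
  x_3 = (-7 - (1)·0.0589 - (-3)·-0.8723) / (6) = -1.6126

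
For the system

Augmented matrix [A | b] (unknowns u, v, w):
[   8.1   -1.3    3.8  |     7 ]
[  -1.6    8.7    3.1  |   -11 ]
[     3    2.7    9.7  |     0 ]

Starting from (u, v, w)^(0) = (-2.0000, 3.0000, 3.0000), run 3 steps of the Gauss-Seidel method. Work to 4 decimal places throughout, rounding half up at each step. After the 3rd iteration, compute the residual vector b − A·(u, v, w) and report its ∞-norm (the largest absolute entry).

Iteration 1:
  u = (7 - (-1.3)·3.0000 - (3.8)·3.0000) / (8.1) = -0.0617
  v = (-11 - (-1.6)·-0.0617 - (3.1)·3.0000) / (8.7) = -2.3447
  w = (0 - (3)·-0.0617 - (2.7)·-2.3447) / (9.7) = 0.6717
Iteration 2:
  u = (7 - (-1.3)·-2.3447 - (3.8)·0.6717) / (8.1) = 0.1728
  v = (-11 - (-1.6)·0.1728 - (3.1)·0.6717) / (8.7) = -1.4719
  w = (0 - (3)·0.1728 - (2.7)·-1.4719) / (9.7) = 0.3563
Iteration 3:
  u = (7 - (-1.3)·-1.4719 - (3.8)·0.3563) / (8.1) = 0.4608
  v = (-11 - (-1.6)·0.4608 - (3.1)·0.3563) / (8.7) = -1.3066
  w = (0 - (3)·0.4608 - (2.7)·-1.3066) / (9.7) = 0.2212
Residual b − A·x = (0.7284, 0.4190, -0.0002); ∞-norm = 0.7284

0.7284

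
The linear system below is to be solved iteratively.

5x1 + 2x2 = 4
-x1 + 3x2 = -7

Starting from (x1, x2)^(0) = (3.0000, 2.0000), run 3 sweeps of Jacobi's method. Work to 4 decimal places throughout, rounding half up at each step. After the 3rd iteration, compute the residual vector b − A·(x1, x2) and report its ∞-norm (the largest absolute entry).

Iteration 1:
  x1 = (4 - (2)·2.0000) / (5) = 0.0000
  x2 = (-7 - (-1)·3.0000) / (3) = -1.3333
Iteration 2:
  x1 = (4 - (2)·-1.3333) / (5) = 1.3333
  x2 = (-7 - (-1)·0.0000) / (3) = -2.3333
Iteration 3:
  x1 = (4 - (2)·-2.3333) / (5) = 1.7333
  x2 = (-7 - (-1)·1.3333) / (3) = -1.8889
Residual b − A·x = (-0.8887, 0.4000); ∞-norm = 0.8887

0.8887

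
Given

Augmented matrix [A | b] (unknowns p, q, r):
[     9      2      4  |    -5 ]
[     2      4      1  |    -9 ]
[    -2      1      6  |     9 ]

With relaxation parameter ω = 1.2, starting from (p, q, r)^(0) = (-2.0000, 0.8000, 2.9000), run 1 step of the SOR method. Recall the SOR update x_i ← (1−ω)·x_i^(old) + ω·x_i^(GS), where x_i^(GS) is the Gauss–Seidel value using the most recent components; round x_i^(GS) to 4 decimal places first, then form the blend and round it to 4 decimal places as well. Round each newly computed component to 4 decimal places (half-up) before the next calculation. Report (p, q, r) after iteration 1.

(-2.0266, -2.5140, 0.9122)

Iteration 1:
  p: GS value = (-5 - (2)·0.8000 - (4)·2.9000) / (9) = -2.0222;  p ← (1−ω)·-2.0000 + ω·-2.0222 = -2.0266
  q: GS value = (-9 - (2)·-2.0266 - (1)·2.9000) / (4) = -1.9617;  q ← (1−ω)·0.8000 + ω·-1.9617 = -2.5140
  r: GS value = (9 - (-2)·-2.0266 - (1)·-2.5140) / (6) = 1.2435;  r ← (1−ω)·2.9000 + ω·1.2435 = 0.9122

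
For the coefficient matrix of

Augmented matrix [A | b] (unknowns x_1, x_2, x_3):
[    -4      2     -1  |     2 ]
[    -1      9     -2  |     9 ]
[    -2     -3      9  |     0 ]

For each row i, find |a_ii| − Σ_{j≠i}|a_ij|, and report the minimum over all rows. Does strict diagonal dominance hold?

row 1: |-4| − (2+1) = 1
row 2: |9| − (1+2) = 6
row 3: |9| − (2+3) = 4
minimum over rows = 1 → strictly diagonally dominant (convergence guaranteed)

1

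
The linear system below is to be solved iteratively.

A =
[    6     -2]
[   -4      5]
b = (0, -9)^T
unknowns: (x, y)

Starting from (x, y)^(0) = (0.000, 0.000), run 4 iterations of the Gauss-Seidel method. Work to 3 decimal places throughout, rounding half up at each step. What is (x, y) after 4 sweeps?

Iteration 1:
  x = (0 - (-2)·0.000) / (6) = 0.000
  y = (-9 - (-4)·0.000) / (5) = -1.800
Iteration 2:
  x = (0 - (-2)·-1.800) / (6) = -0.600
  y = (-9 - (-4)·-0.600) / (5) = -2.280
Iteration 3:
  x = (0 - (-2)·-2.280) / (6) = -0.760
  y = (-9 - (-4)·-0.760) / (5) = -2.408
Iteration 4:
  x = (0 - (-2)·-2.408) / (6) = -0.803
  y = (-9 - (-4)·-0.803) / (5) = -2.442

(-0.803, -2.442)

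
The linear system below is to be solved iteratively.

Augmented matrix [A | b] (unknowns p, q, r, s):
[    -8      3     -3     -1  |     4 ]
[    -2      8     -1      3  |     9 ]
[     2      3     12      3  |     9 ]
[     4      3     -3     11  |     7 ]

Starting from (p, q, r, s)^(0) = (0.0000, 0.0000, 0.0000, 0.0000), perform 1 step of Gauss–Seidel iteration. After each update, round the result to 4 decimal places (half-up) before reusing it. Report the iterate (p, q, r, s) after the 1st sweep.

(-0.5000, 1.0000, 0.5833, 0.7045)

Iteration 1:
  p = (4 - (3)·0.0000 - (-3)·0.0000 - (-1)·0.0000) / (-8) = -0.5000
  q = (9 - (-2)·-0.5000 - (-1)·0.0000 - (3)·0.0000) / (8) = 1.0000
  r = (9 - (2)·-0.5000 - (3)·1.0000 - (3)·0.0000) / (12) = 0.5833
  s = (7 - (4)·-0.5000 - (3)·1.0000 - (-3)·0.5833) / (11) = 0.7045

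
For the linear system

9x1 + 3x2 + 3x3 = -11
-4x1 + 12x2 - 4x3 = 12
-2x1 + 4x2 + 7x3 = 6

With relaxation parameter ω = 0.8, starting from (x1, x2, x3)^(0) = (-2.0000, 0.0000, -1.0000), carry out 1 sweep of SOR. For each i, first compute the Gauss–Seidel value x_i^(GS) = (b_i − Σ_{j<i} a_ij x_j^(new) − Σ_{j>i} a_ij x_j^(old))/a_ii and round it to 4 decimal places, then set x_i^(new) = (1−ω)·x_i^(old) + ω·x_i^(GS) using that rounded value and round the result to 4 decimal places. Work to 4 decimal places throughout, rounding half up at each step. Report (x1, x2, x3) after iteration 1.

Iteration 1:
  x1: GS value = (-11 - (3)·0.0000 - (3)·-1.0000) / (9) = -0.8889;  x1 ← (1−ω)·-2.0000 + ω·-0.8889 = -1.1111
  x2: GS value = (12 - (-4)·-1.1111 - (-4)·-1.0000) / (12) = 0.2963;  x2 ← (1−ω)·0.0000 + ω·0.2963 = 0.2370
  x3: GS value = (6 - (-2)·-1.1111 - (4)·0.2370) / (7) = 0.4043;  x3 ← (1−ω)·-1.0000 + ω·0.4043 = 0.1234

(-1.1111, 0.2370, 0.1234)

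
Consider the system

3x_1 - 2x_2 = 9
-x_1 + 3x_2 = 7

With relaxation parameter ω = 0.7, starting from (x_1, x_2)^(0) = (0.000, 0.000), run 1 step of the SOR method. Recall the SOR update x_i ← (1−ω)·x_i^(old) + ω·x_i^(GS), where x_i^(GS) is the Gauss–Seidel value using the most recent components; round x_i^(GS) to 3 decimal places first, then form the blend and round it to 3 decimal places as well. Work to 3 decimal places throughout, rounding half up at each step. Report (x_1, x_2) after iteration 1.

Iteration 1:
  x_1: GS value = (9 - (-2)·0.000) / (3) = 3.000;  x_1 ← (1−ω)·0.000 + ω·3.000 = 2.100
  x_2: GS value = (7 - (-1)·2.100) / (3) = 3.033;  x_2 ← (1−ω)·0.000 + ω·3.033 = 2.123

(2.100, 2.123)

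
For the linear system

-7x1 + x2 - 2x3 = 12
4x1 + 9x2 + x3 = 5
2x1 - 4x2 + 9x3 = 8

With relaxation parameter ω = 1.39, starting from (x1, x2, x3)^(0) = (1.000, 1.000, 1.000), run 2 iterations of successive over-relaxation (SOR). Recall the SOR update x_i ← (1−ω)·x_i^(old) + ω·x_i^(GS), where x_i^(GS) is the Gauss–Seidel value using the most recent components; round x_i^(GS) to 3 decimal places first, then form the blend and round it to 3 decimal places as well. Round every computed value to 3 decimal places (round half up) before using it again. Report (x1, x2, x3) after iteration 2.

(-2.022, 0.748, 1.138)

Iteration 1:
  x1: GS value = (12 - (1)·1.000 - (-2)·1.000) / (-7) = -1.857;  x1 ← (1−ω)·1.000 + ω·-1.857 = -2.971
  x2: GS value = (5 - (4)·-2.971 - (1)·1.000) / (9) = 1.765;  x2 ← (1−ω)·1.000 + ω·1.765 = 2.063
  x3: GS value = (8 - (2)·-2.971 - (-4)·2.063) / (9) = 2.466;  x3 ← (1−ω)·1.000 + ω·2.466 = 3.038
Iteration 2:
  x1: GS value = (12 - (1)·2.063 - (-2)·3.038) / (-7) = -2.288;  x1 ← (1−ω)·-2.971 + ω·-2.288 = -2.022
  x2: GS value = (5 - (4)·-2.022 - (1)·3.038) / (9) = 1.117;  x2 ← (1−ω)·2.063 + ω·1.117 = 0.748
  x3: GS value = (8 - (2)·-2.022 - (-4)·0.748) / (9) = 1.671;  x3 ← (1−ω)·3.038 + ω·1.671 = 1.138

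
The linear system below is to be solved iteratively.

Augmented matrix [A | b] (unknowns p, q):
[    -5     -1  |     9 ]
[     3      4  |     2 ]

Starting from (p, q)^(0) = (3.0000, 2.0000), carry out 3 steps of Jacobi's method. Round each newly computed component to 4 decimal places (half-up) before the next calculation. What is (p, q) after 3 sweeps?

(-2.2300, 1.5875)

Iteration 1:
  p = (9 - (-1)·2.0000) / (-5) = -2.2000
  q = (2 - (3)·3.0000) / (4) = -1.7500
Iteration 2:
  p = (9 - (-1)·-1.7500) / (-5) = -1.4500
  q = (2 - (3)·-2.2000) / (4) = 2.1500
Iteration 3:
  p = (9 - (-1)·2.1500) / (-5) = -2.2300
  q = (2 - (3)·-1.4500) / (4) = 1.5875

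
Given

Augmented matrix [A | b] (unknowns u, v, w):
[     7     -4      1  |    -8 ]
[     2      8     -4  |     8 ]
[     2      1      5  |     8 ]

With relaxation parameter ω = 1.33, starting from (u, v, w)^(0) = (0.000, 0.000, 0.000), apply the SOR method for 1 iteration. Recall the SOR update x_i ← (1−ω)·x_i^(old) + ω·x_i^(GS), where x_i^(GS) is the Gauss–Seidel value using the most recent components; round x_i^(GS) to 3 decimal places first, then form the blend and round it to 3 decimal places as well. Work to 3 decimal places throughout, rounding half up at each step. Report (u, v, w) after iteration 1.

Iteration 1:
  u: GS value = (-8 - (-4)·0.000 - (1)·0.000) / (7) = -1.143;  u ← (1−ω)·0.000 + ω·-1.143 = -1.520
  v: GS value = (8 - (2)·-1.520 - (-4)·0.000) / (8) = 1.380;  v ← (1−ω)·0.000 + ω·1.380 = 1.835
  w: GS value = (8 - (2)·-1.520 - (1)·1.835) / (5) = 1.841;  w ← (1−ω)·0.000 + ω·1.841 = 2.449

(-1.520, 1.835, 2.449)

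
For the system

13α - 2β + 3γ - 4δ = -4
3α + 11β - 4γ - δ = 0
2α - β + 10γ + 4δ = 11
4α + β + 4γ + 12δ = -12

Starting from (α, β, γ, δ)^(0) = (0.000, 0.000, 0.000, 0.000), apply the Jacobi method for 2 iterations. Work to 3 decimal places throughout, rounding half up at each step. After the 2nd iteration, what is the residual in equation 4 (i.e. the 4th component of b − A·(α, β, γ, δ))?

Iteration 1:
  α = (-4 - (-2)·0.000 - (3)·0.000 - (-4)·0.000) / (13) = -0.308
  β = (0 - (3)·0.000 - (-4)·0.000 - (-1)·0.000) / (11) = 0.000
  γ = (11 - (2)·0.000 - (-1)·0.000 - (4)·0.000) / (10) = 1.100
  δ = (-12 - (4)·0.000 - (1)·0.000 - (4)·0.000) / (12) = -1.000
Iteration 2:
  α = (-4 - (-2)·0.000 - (3)·1.100 - (-4)·-1.000) / (13) = -0.869
  β = (0 - (3)·-0.308 - (-4)·1.100 - (-1)·-1.000) / (11) = 0.393
  γ = (11 - (2)·-0.308 - (-1)·0.000 - (4)·-1.000) / (10) = 1.562
  δ = (-12 - (4)·-0.308 - (1)·0.000 - (4)·1.100) / (12) = -1.264
Residual b − A·x = (-1.659, 3.268, 2.567, 0.003)

0.003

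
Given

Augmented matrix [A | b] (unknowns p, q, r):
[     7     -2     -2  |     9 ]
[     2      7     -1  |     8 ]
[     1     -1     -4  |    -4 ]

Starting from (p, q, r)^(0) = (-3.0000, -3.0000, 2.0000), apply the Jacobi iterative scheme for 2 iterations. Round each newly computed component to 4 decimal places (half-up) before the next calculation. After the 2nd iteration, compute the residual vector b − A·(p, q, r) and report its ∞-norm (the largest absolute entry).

3.2143

Iteration 1:
  p = (9 - (-2)·-3.0000 - (-2)·2.0000) / (7) = 1.0000
  q = (8 - (2)·-3.0000 - (-1)·2.0000) / (7) = 2.2857
  r = (-4 - (1)·-3.0000 - (-1)·-3.0000) / (-4) = 1.0000
Iteration 2:
  p = (9 - (-2)·2.2857 - (-2)·1.0000) / (7) = 2.2245
  q = (8 - (2)·1.0000 - (-1)·1.0000) / (7) = 1.0000
  r = (-4 - (1)·1.0000 - (-1)·2.2857) / (-4) = 0.6786
Residual b − A·x = (-3.2143, -2.7704, -2.5101); ∞-norm = 3.2143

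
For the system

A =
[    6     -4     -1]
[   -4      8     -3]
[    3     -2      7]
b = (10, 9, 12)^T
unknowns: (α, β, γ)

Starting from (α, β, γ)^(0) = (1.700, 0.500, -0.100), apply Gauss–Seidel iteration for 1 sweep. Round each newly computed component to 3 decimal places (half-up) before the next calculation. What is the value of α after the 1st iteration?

1.983

Iteration 1:
  α = (10 - (-4)·0.500 - (-1)·-0.100) / (6) = 1.983
  β = (9 - (-4)·1.983 - (-3)·-0.100) / (8) = 2.079
  γ = (12 - (3)·1.983 - (-2)·2.079) / (7) = 1.458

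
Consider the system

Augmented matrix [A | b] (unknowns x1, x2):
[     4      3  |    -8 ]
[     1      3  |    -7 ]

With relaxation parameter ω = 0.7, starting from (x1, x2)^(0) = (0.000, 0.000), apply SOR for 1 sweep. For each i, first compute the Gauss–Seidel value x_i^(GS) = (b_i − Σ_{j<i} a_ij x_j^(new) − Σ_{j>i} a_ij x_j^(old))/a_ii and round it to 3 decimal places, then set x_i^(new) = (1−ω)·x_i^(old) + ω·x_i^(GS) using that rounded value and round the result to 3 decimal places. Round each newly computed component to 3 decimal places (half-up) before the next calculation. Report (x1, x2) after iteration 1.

(-1.400, -1.307)

Iteration 1:
  x1: GS value = (-8 - (3)·0.000) / (4) = -2.000;  x1 ← (1−ω)·0.000 + ω·-2.000 = -1.400
  x2: GS value = (-7 - (1)·-1.400) / (3) = -1.867;  x2 ← (1−ω)·0.000 + ω·-1.867 = -1.307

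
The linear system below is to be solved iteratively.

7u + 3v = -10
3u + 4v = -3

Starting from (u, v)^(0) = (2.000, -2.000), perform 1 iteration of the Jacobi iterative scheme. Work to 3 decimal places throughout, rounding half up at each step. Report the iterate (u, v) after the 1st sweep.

Iteration 1:
  u = (-10 - (3)·-2.000) / (7) = -0.571
  v = (-3 - (3)·2.000) / (4) = -2.250

(-0.571, -2.250)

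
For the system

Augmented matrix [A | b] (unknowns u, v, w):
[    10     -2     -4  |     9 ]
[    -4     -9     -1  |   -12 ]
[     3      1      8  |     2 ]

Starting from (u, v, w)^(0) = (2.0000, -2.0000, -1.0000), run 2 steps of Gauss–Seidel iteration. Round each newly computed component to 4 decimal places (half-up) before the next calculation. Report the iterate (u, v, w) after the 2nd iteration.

Iteration 1:
  u = (9 - (-2)·-2.0000 - (-4)·-1.0000) / (10) = 0.1000
  v = (-12 - (-4)·0.1000 - (-1)·-1.0000) / (-9) = 1.4000
  w = (2 - (3)·0.1000 - (1)·1.4000) / (8) = 0.0375
Iteration 2:
  u = (9 - (-2)·1.4000 - (-4)·0.0375) / (10) = 1.1950
  v = (-12 - (-4)·1.1950 - (-1)·0.0375) / (-9) = 0.7981
  w = (2 - (3)·1.1950 - (1)·0.7981) / (8) = -0.2979

(1.1950, 0.7981, -0.2979)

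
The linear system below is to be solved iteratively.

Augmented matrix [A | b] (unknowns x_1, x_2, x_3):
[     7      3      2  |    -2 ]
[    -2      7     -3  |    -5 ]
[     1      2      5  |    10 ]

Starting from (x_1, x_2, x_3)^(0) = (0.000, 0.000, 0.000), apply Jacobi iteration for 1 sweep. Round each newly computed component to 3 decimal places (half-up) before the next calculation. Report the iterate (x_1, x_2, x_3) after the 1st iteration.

(-0.286, -0.714, 2.000)

Iteration 1:
  x_1 = (-2 - (3)·0.000 - (2)·0.000) / (7) = -0.286
  x_2 = (-5 - (-2)·0.000 - (-3)·0.000) / (7) = -0.714
  x_3 = (10 - (1)·0.000 - (2)·0.000) / (5) = 2.000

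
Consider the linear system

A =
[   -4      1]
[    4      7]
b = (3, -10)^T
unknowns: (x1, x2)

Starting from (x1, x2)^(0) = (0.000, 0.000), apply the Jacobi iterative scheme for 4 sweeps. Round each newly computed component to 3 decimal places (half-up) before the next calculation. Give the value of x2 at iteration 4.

Iteration 1:
  x1 = (3 - (1)·0.000) / (-4) = -0.750
  x2 = (-10 - (4)·0.000) / (7) = -1.429
Iteration 2:
  x1 = (3 - (1)·-1.429) / (-4) = -1.107
  x2 = (-10 - (4)·-0.750) / (7) = -1.000
Iteration 3:
  x1 = (3 - (1)·-1.000) / (-4) = -1.000
  x2 = (-10 - (4)·-1.107) / (7) = -0.796
Iteration 4:
  x1 = (3 - (1)·-0.796) / (-4) = -0.949
  x2 = (-10 - (4)·-1.000) / (7) = -0.857

-0.857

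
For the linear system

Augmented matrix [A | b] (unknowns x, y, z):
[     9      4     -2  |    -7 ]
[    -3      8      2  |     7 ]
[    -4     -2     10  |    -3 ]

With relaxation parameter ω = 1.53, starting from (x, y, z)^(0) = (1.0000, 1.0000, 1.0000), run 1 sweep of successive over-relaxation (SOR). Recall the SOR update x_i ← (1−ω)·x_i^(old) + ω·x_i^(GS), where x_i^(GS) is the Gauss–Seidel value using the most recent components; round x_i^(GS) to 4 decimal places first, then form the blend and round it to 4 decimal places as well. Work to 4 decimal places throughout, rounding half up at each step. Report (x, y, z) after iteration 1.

(-2.0600, -0.7557, -2.4809)

Iteration 1:
  x: GS value = (-7 - (4)·1.0000 - (-2)·1.0000) / (9) = -1.0000;  x ← (1−ω)·1.0000 + ω·-1.0000 = -2.0600
  y: GS value = (7 - (-3)·-2.0600 - (2)·1.0000) / (8) = -0.1475;  y ← (1−ω)·1.0000 + ω·-0.1475 = -0.7557
  z: GS value = (-3 - (-4)·-2.0600 - (-2)·-0.7557) / (10) = -1.2751;  z ← (1−ω)·1.0000 + ω·-1.2751 = -2.4809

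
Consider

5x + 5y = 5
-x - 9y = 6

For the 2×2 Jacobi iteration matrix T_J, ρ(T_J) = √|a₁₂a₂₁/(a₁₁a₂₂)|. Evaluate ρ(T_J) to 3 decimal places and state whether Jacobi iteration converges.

0.333

a₁₂a₂₁/(a₁₁a₂₂) = (5)·(-1) / ((5)·(-9)) = 0.111111
ρ = √|0.111111| = √0.111111 = 0.333
ρ < 1, so Jacobi converges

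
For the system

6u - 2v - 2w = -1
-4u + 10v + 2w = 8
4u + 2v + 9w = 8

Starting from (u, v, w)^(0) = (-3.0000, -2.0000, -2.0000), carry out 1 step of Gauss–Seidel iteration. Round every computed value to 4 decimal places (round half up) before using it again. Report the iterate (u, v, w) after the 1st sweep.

(-1.5000, 0.6000, 1.4222)

Iteration 1:
  u = (-1 - (-2)·-2.0000 - (-2)·-2.0000) / (6) = -1.5000
  v = (8 - (-4)·-1.5000 - (2)·-2.0000) / (10) = 0.6000
  w = (8 - (4)·-1.5000 - (2)·0.6000) / (9) = 1.4222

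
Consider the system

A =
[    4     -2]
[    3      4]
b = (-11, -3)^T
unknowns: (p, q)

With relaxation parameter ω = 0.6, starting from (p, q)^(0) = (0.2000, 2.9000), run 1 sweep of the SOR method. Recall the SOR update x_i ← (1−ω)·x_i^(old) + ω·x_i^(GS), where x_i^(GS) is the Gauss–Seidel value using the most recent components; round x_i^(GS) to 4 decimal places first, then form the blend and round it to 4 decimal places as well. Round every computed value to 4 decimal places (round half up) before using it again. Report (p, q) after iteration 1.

Iteration 1:
  p: GS value = (-11 - (-2)·2.9000) / (4) = -1.3000;  p ← (1−ω)·0.2000 + ω·-1.3000 = -0.7000
  q: GS value = (-3 - (3)·-0.7000) / (4) = -0.2250;  q ← (1−ω)·2.9000 + ω·-0.2250 = 1.0250

(-0.7000, 1.0250)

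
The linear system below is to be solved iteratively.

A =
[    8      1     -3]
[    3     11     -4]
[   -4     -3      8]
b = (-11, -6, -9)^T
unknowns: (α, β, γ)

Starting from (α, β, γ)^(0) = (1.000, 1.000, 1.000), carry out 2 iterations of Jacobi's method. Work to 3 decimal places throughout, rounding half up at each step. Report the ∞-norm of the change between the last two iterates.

1.608

Iteration 1:
  α = (-11 - (1)·1.000 - (-3)·1.000) / (8) = -1.125
  β = (-6 - (3)·1.000 - (-4)·1.000) / (11) = -0.455
  γ = (-9 - (-4)·1.000 - (-3)·1.000) / (8) = -0.250
Iteration 2:
  α = (-11 - (1)·-0.455 - (-3)·-0.250) / (8) = -1.412
  β = (-6 - (3)·-1.125 - (-4)·-0.250) / (11) = -0.330
  γ = (-9 - (-4)·-1.125 - (-3)·-0.455) / (8) = -1.858
Change: (-0.287, 0.125, -1.608) → max |·| = 1.608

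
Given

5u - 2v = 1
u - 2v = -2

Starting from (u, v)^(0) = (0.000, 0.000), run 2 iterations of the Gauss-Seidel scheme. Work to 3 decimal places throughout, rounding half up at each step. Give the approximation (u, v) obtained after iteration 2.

(0.640, 1.320)

Iteration 1:
  u = (1 - (-2)·0.000) / (5) = 0.200
  v = (-2 - (1)·0.200) / (-2) = 1.100
Iteration 2:
  u = (1 - (-2)·1.100) / (5) = 0.640
  v = (-2 - (1)·0.640) / (-2) = 1.320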